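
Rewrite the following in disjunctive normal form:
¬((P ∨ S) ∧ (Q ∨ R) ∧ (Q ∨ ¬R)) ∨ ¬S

¬((P ∨ S) ∧ (Q ∨ R) ∧ (Q ∨ ¬R)) ∨ ¬S
⇔ ¬(P ∨ S) ∨ ¬(Q ∨ R) ∨ ¬(Q ∨ ¬R) ∨ ¬S   [De Morgan]
⇔ (¬P ∧ ¬S) ∨ ¬(Q ∨ R) ∨ ¬(Q ∨ ¬R) ∨ ¬S   [De Morgan]
⇔ (¬P ∧ ¬S) ∨ (¬Q ∧ ¬R) ∨ ¬(Q ∨ ¬R) ∨ ¬S   [De Morgan]
⇔ (¬P ∧ ¬S) ∨ (¬Q ∧ ¬R) ∨ (¬Q ∧ ¬¬R) ∨ ¬S   [De Morgan]
⇔ (¬P ∧ ¬S) ∨ (¬Q ∧ ¬R) ∨ (¬Q ∧ R) ∨ ¬S   [double negation]
⇔ (¬Q ∧ ¬R) ∨ (¬Q ∧ R) ∨ ¬S   [simplify]

(¬Q ∧ ¬R) ∨ (¬Q ∧ R) ∨ ¬S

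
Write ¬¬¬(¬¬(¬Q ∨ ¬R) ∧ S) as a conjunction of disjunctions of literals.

(Q ∨ ¬S) ∧ (R ∨ ¬S)

¬¬¬(¬¬(¬Q ∨ ¬R) ∧ S)
⇔ ¬(¬¬(¬Q ∨ ¬R) ∧ S)   [double negation]
⇔ ¬¬¬(¬Q ∨ ¬R) ∨ ¬S   [De Morgan]
⇔ ¬(¬Q ∨ ¬R) ∨ ¬S   [double negation]
⇔ (¬¬Q ∧ ¬¬R) ∨ ¬S   [De Morgan]
⇔ (Q ∧ ¬¬R) ∨ ¬S   [double negation]
⇔ (Q ∧ R) ∨ ¬S   [double negation]
⇔ (Q ∨ ¬S) ∧ (R ∨ ¬S)   [distribute ∨ over ∧]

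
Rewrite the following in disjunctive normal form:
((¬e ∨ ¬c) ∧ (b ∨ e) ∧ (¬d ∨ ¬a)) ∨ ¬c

(¬e ∧ b ∧ ¬d) ∨ (¬e ∧ b ∧ ¬a) ∨ ¬c

((¬e ∨ ¬c) ∧ (b ∨ e) ∧ (¬d ∨ ¬a)) ∨ ¬c
≡ (¬e ∧ b ∧ ¬d) ∨ (¬e ∧ b ∧ ¬a) ∨ (¬e ∧ e ∧ ¬d) ∨ (¬e ∧ e ∧ ¬a) ∨ (¬c ∧ b ∧ ¬d) ∨ (¬c ∧ b ∧ ¬a) ∨ (¬c ∧ e ∧ ¬d) ∨ (¬c ∧ e ∧ ¬a) ∨ ¬c   [distribute ∧ over ∨]
≡ (¬e ∧ b ∧ ¬d) ∨ (¬e ∧ b ∧ ¬a) ∨ ¬c   [simplify]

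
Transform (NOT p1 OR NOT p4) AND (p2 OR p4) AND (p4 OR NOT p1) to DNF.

(NOT p1 AND p2) OR (NOT p1 AND p4)

(NOT p1 OR NOT p4) AND (p2 OR p4) AND (p4 OR NOT p1)
= (NOT p1 AND p2 AND p4) OR (NOT p1 AND p2 AND NOT p1) OR (NOT p1 AND p4 AND p4) OR (NOT p1 AND p4 AND NOT p1) OR (NOT p4 AND p2 AND p4) OR (NOT p4 AND p2 AND NOT p1) OR (NOT p4 AND p4 AND p4) OR (NOT p4 AND p4 AND NOT p1)   [distribute AND over OR]
= (NOT p1 AND p2) OR (NOT p1 AND p4)   [simplify]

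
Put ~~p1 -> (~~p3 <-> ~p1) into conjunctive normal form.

~p1 | ~p3

~~p1 -> (~~p3 <-> ~p1)
⇔ ~~~p1 | (~~p3 <-> ~p1)   [eliminate ->]
⇔ ~~~p1 | ((~~p3 -> ~p1) & (~p1 -> ~~p3))   [eliminate <->]
⇔ ~~~p1 | ((~~~p3 | ~p1) & (~p1 -> ~~p3))   [eliminate ->]
⇔ ~~~p1 | ((~~~p3 | ~p1) & (~~p1 | ~~p3))   [eliminate ->]
⇔ ~p1 | ((~~~p3 | ~p1) & (~~p1 | ~~p3))   [double negation]
⇔ ~p1 | ((~p3 | ~p1) & (~~p1 | ~~p3))   [double negation]
⇔ ~p1 | ((~p3 | ~p1) & (p1 | ~~p3))   [double negation]
⇔ ~p1 | ((~p3 | ~p1) & (p1 | p3))   [double negation]
⇔ (~p1 | ~p3 | ~p1) & (~p1 | p1 | p3)   [distribute | over &]
⇔ ~p1 | ~p3   [simplify]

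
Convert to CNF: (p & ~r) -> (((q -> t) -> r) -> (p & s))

~p | r | ~q | t | s

(p & ~r) -> (((q -> t) -> r) -> (p & s))
≡ ~(p & ~r) | (((q -> t) -> r) -> (p & s))   [eliminate ->]
≡ ~(p & ~r) | ~((q -> t) -> r) | (p & s)   [eliminate ->]
≡ ~(p & ~r) | ~(~(q -> t) | r) | (p & s)   [eliminate ->]
≡ ~(p & ~r) | ~(~(~q | t) | r) | (p & s)   [eliminate ->]
≡ ~p | ~~r | ~(~(~q | t) | r) | (p & s)   [De Morgan]
≡ ~p | r | ~(~(~q | t) | r) | (p & s)   [double negation]
≡ ~p | r | (~~(~q | t) & ~r) | (p & s)   [De Morgan]
≡ ~p | r | ((~q | t) & ~r) | (p & s)   [double negation]
≡ (~p | r | ~q | t | p) & (~p | r | ~q | t | s) & (~p | r | ~r | p) & (~p | r | ~r | s)   [distribute | over &]
≡ ~p | r | ~q | t | s   [simplify]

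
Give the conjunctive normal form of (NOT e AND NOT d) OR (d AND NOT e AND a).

NOT e AND (NOT d OR a)

(NOT e AND NOT d) OR (d AND NOT e AND a)
≡ (NOT e OR d) AND (NOT e OR NOT e) AND (NOT e OR a) AND (NOT d OR d) AND (NOT d OR NOT e) AND (NOT d OR a)   [distribute OR over AND]
≡ NOT e AND (NOT d OR a)   [simplify]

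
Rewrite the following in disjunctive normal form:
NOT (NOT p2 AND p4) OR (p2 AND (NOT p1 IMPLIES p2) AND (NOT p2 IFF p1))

p2 OR NOT p4

NOT (NOT p2 AND p4) OR (p2 AND (NOT p1 IMPLIES p2) AND (NOT p2 IFF p1))
≡ NOT (NOT p2 AND p4) OR (p2 AND (NOT NOT p1 OR p2) AND (NOT p2 IFF p1))   — eliminate IMPLIES
≡ NOT (NOT p2 AND p4) OR (p2 AND (NOT NOT p1 OR p2) AND (NOT p2 IMPLIES p1) AND (p1 IMPLIES NOT p2))   — eliminate IFF
≡ NOT (NOT p2 AND p4) OR (p2 AND (NOT NOT p1 OR p2) AND (NOT NOT p2 OR p1) AND (p1 IMPLIES NOT p2))   — eliminate IMPLIES
≡ NOT (NOT p2 AND p4) OR (p2 AND (NOT NOT p1 OR p2) AND (NOT NOT p2 OR p1) AND (NOT p1 OR NOT p2))   — eliminate IMPLIES
≡ NOT NOT p2 OR NOT p4 OR (p2 AND (NOT NOT p1 OR p2) AND (NOT NOT p2 OR p1) AND (NOT p1 OR NOT p2))   — De Morgan
≡ p2 OR NOT p4 OR (p2 AND (NOT NOT p1 OR p2) AND (NOT NOT p2 OR p1) AND (NOT p1 OR NOT p2))   — double negation
≡ p2 OR NOT p4 OR (p2 AND (p1 OR p2) AND (NOT NOT p2 OR p1) AND (NOT p1 OR NOT p2))   — double negation
≡ p2 OR NOT p4 OR (p2 AND (p1 OR p2) AND (p2 OR p1) AND (NOT p1 OR NOT p2))   — double negation
≡ p2 OR NOT p4 OR (p2 AND p1 AND p2 AND NOT p1) OR (p2 AND p1 AND p2 AND NOT p2) OR (p2 AND p1 AND p1 AND NOT p1) OR (p2 AND p1 AND p1 AND NOT p2) OR (p2 AND p2 AND p2 AND NOT p1) OR (p2 AND p2 AND p2 AND NOT p2) OR (p2 AND p2 AND p1 AND NOT p1) OR (p2 AND p2 AND p1 AND NOT p2)   — distribute AND over OR
≡ p2 OR NOT p4   — simplify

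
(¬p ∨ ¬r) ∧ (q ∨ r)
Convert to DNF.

(¬p ∨ ¬r) ∧ (q ∨ r)
≡ ¬p ∧ q ∨ ¬p ∧ r ∨ ¬r ∧ q ∨ ¬r ∧ r   (distribute ∧ over ∨)
≡ ¬p ∧ q ∨ ¬p ∧ r ∨ ¬r ∧ q   (simplify)

¬p ∧ q ∨ ¬p ∧ r ∨ ¬r ∧ q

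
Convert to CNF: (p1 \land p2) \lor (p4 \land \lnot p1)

(p1 \lor p4) \land (p2 \lor p4) \land (p2 \lor \lnot p1)

(p1 \land p2) \lor (p4 \land \lnot p1)
≡ (p1 \lor p4) \land (p1 \lor \lnot p1) \land (p2 \lor p4) \land (p2 \lor \lnot p1)   [distribute \lor over \land]
≡ (p1 \lor p4) \land (p2 \lor p4) \land (p2 \lor \lnot p1)   [simplify]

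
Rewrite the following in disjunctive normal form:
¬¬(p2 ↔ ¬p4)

¬¬(p2 ↔ ¬p4)
⇔ ¬¬((p2 → ¬p4) ∧ (¬p4 → p2))   [eliminate ↔]
⇔ ¬¬((¬p2 ∨ ¬p4) ∧ (¬p4 → p2))   [eliminate →]
⇔ ¬¬((¬p2 ∨ ¬p4) ∧ (¬¬p4 ∨ p2))   [eliminate →]
⇔ (¬p2 ∨ ¬p4) ∧ (¬¬p4 ∨ p2)   [double negation]
⇔ (¬p2 ∨ ¬p4) ∧ (p4 ∨ p2)   [double negation]
⇔ (¬p2 ∧ p4) ∨ (¬p2 ∧ p2) ∨ (¬p4 ∧ p4) ∨ (¬p4 ∧ p2)   [distribute ∧ over ∨]
⇔ (¬p2 ∧ p4) ∨ (¬p4 ∧ p2)   [simplify]

(¬p2 ∧ p4) ∨ (¬p4 ∧ p2)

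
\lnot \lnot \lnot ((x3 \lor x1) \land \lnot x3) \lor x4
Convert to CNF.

\lnot \lnot \lnot ((x3 \lor x1) \land \lnot x3) \lor x4
≡ \lnot ((x3 \lor x1) \land \lnot x3) \lor x4   [double negation]
≡ \lnot (x3 \lor x1) \lor \lnot \lnot x3 \lor x4   [De Morgan]
≡ (\lnot x3 \land \lnot x1) \lor \lnot \lnot x3 \lor x4   [De Morgan]
≡ (\lnot x3 \land \lnot x1) \lor x3 \lor x4   [double negation]
≡ (\lnot x3 \lor x3 \lor x4) \land (\lnot x1 \lor x3 \lor x4)   [distribute \lor over \land]
≡ \lnot x1 \lor x3 \lor x4   [simplify]

\lnot x1 \lor x3 \lor x4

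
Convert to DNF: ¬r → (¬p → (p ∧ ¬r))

r ∨ p

¬r → (¬p → (p ∧ ¬r))
⇔ ¬¬r ∨ (¬p → (p ∧ ¬r))
⇔ ¬¬r ∨ ¬¬p ∨ (p ∧ ¬r)
⇔ r ∨ ¬¬p ∨ (p ∧ ¬r)
⇔ r ∨ p ∨ (p ∧ ¬r)
⇔ r ∨ p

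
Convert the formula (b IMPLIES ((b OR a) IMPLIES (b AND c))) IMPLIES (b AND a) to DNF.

(b IMPLIES ((b OR a) IMPLIES (b AND c))) IMPLIES (b AND a)
⇔ NOT (b IMPLIES ((b OR a) IMPLIES (b AND c))) OR (b AND a)   (eliminate IMPLIES)
⇔ NOT (NOT b OR ((b OR a) IMPLIES (b AND c))) OR (b AND a)   (eliminate IMPLIES)
⇔ NOT (NOT b OR NOT (b OR a) OR (b AND c)) OR (b AND a)   (eliminate IMPLIES)
⇔ (NOT NOT b AND NOT NOT (b OR a) AND NOT (b AND c)) OR (b AND a)   (De Morgan)
⇔ (b AND NOT NOT (b OR a) AND NOT (b AND c)) OR (b AND a)   (double negation)
⇔ (b AND (b OR a) AND NOT (b AND c)) OR (b AND a)   (double negation)
⇔ (b AND (b OR a) AND (NOT b OR NOT c)) OR (b AND a)   (De Morgan)
⇔ (b AND b AND NOT b) OR (b AND b AND NOT c) OR (b AND a AND NOT b) OR (b AND a AND NOT c) OR (b AND a)   (distribute AND over OR)
⇔ (b AND NOT c) OR (b AND a)   (simplify)

(b AND NOT c) OR (b AND a)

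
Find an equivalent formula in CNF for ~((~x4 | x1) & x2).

(x4 | ~x2) & (~x1 | ~x2)

~((~x4 | x1) & x2)
= ~(~x4 | x1) | ~x2   [De Morgan]
= (~~x4 & ~x1) | ~x2   [De Morgan]
= (x4 & ~x1) | ~x2   [double negation]
= (x4 | ~x2) & (~x1 | ~x2)   [distribute | over &]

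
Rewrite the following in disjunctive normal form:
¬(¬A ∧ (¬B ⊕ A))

A ∨ (B ∧ ¬A)

¬(¬A ∧ (¬B ⊕ A))
≡ ¬(¬A ∧ ((¬B ∧ ¬A) ∨ (¬¬B ∧ A)))   [expand ⊕]
≡ ¬¬A ∨ ¬((¬B ∧ ¬A) ∨ (¬¬B ∧ A))   [De Morgan]
≡ A ∨ ¬((¬B ∧ ¬A) ∨ (¬¬B ∧ A))   [double negation]
≡ A ∨ (¬(¬B ∧ ¬A) ∧ ¬(¬¬B ∧ A))   [De Morgan]
≡ A ∨ ((¬¬B ∨ ¬¬A) ∧ ¬(¬¬B ∧ A))   [De Morgan]
≡ A ∨ ((B ∨ ¬¬A) ∧ ¬(¬¬B ∧ A))   [double negation]
≡ A ∨ ((B ∨ A) ∧ ¬(¬¬B ∧ A))   [double negation]
≡ A ∨ ((B ∨ A) ∧ (¬¬¬B ∨ ¬A))   [De Morgan]
≡ A ∨ ((B ∨ A) ∧ (¬B ∨ ¬A))   [double negation]
≡ A ∨ (B ∧ ¬B) ∨ (B ∧ ¬A) ∨ (A ∧ ¬B) ∨ (A ∧ ¬A)   [distribute ∧ over ∨]
≡ A ∨ (B ∧ ¬A)   [simplify]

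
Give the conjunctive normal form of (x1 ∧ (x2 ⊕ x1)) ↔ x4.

(x1 ∧ (x2 ⊕ x1)) ↔ x4
= ((x1 ∧ (x2 ⊕ x1)) → x4) ∧ (x4 → (x1 ∧ (x2 ⊕ x1)))   [eliminate ↔]
= (¬(x1 ∧ (x2 ⊕ x1)) ∨ x4) ∧ (x4 → (x1 ∧ (x2 ⊕ x1)))   [eliminate →]
= (¬(x1 ∧ (x2 ∨ x1) ∧ ¬(x2 ∧ x1)) ∨ x4) ∧ (x4 → (x1 ∧ (x2 ⊕ x1)))   [expand ⊕]
= (¬(x1 ∧ (x2 ∨ x1) ∧ ¬(x2 ∧ x1)) ∨ x4) ∧ (¬x4 ∨ (x1 ∧ (x2 ⊕ x1)))   [eliminate →]
= (¬(x1 ∧ (x2 ∨ x1) ∧ ¬(x2 ∧ x1)) ∨ x4) ∧ (¬x4 ∨ (x1 ∧ (x2 ∨ x1) ∧ ¬(x2 ∧ x1)))   [expand ⊕]
= (¬x1 ∨ ¬(x2 ∨ x1) ∨ ¬¬(x2 ∧ x1) ∨ x4) ∧ (¬x4 ∨ (x1 ∧ (x2 ∨ x1) ∧ ¬(x2 ∧ x1)))   [De Morgan]
= (¬x1 ∨ (¬x2 ∧ ¬x1) ∨ ¬¬(x2 ∧ x1) ∨ x4) ∧ (¬x4 ∨ (x1 ∧ (x2 ∨ x1) ∧ ¬(x2 ∧ x1)))   [De Morgan]
= (¬x1 ∨ (¬x2 ∧ ¬x1) ∨ (x2 ∧ x1) ∨ x4) ∧ (¬x4 ∨ (x1 ∧ (x2 ∨ x1) ∧ ¬(x2 ∧ x1)))   [double negation]
= (¬x1 ∨ (¬x2 ∧ ¬x1) ∨ (x2 ∧ x1) ∨ x4) ∧ (¬x4 ∨ (x1 ∧ (x2 ∨ x1) ∧ (¬x2 ∨ ¬x1)))   [De Morgan]
= (¬x1 ∨ ¬x2 ∨ x2 ∨ x4) ∧ (¬x1 ∨ ¬x2 ∨ x1 ∨ x4) ∧ (¬x1 ∨ ¬x1 ∨ x2 ∨ x4) ∧ (¬x1 ∨ ¬x1 ∨ x1 ∨ x4) ∧ (¬x4 ∨ x1) ∧ (¬x4 ∨ x2 ∨ x1) ∧ (¬x4 ∨ ¬x2 ∨ ¬x1)   [distribute ∨ over ∧]
= (¬x1 ∨ x2 ∨ x4) ∧ (¬x4 ∨ x1) ∧ (¬x4 ∨ ¬x2 ∨ ¬x1)   [simplify]

(¬x1 ∨ x2 ∨ x4) ∧ (¬x4 ∨ x1) ∧ (¬x4 ∨ ¬x2 ∨ ¬x1)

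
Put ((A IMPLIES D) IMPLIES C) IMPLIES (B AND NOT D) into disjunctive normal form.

(NOT A AND NOT C) OR (D AND NOT C) OR (B AND NOT D)

((A IMPLIES D) IMPLIES C) IMPLIES (B AND NOT D)
⇔ NOT ((A IMPLIES D) IMPLIES C) OR (B AND NOT D)   — eliminate IMPLIES
⇔ NOT (NOT (A IMPLIES D) OR C) OR (B AND NOT D)   — eliminate IMPLIES
⇔ NOT (NOT (NOT A OR D) OR C) OR (B AND NOT D)   — eliminate IMPLIES
⇔ (NOT NOT (NOT A OR D) AND NOT C) OR (B AND NOT D)   — De Morgan
⇔ ((NOT A OR D) AND NOT C) OR (B AND NOT D)   — double negation
⇔ (NOT A AND NOT C) OR (D AND NOT C) OR (B AND NOT D)   — distribute AND over OR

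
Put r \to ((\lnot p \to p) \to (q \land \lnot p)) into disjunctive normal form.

\lnot r \lor \lnot p

r \to ((\lnot p \to p) \to (q \land \lnot p))
⇔ \lnot r \lor ((\lnot p \to p) \to (q \land \lnot p))   [eliminate \to]
⇔ \lnot r \lor \lnot (\lnot p \to p) \lor (q \land \lnot p)   [eliminate \to]
⇔ \lnot r \lor \lnot (\lnot \lnot p \lor p) \lor (q \land \lnot p)   [eliminate \to]
⇔ \lnot r \lor (\lnot \lnot \lnot p \land \lnot p) \lor (q \land \lnot p)   [De Morgan]
⇔ \lnot r \lor (\lnot p \land \lnot p) \lor (q \land \lnot p)   [double negation]
⇔ \lnot r \lor \lnot p   [simplify]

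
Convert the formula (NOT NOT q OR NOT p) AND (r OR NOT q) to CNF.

(NOT NOT q OR NOT p) AND (r OR NOT q)
⇔ (q OR NOT p) AND (r OR NOT q)   — double negation

(q OR NOT p) AND (r OR NOT q)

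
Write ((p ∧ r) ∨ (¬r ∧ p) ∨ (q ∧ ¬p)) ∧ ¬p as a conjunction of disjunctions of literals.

((p ∧ r) ∨ (¬r ∧ p) ∨ (q ∧ ¬p)) ∧ ¬p
≡ (p ∨ ¬r ∨ q) ∧ (p ∨ ¬r ∨ ¬p) ∧ (p ∨ p ∨ q) ∧ (p ∨ p ∨ ¬p) ∧ (r ∨ ¬r ∨ q) ∧ (r ∨ ¬r ∨ ¬p) ∧ (r ∨ p ∨ q) ∧ (r ∨ p ∨ ¬p) ∧ ¬p   (distribute ∨ over ∧)
≡ (p ∨ q) ∧ ¬p   (simplify)

(p ∨ q) ∧ ¬p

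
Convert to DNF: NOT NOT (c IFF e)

(NOT c AND NOT e) OR (e AND c)

NOT NOT (c IFF e)
≡ NOT NOT ((c IMPLIES e) AND (e IMPLIES c))
≡ NOT NOT ((NOT c OR e) AND (e IMPLIES c))
≡ NOT NOT ((NOT c OR e) AND (NOT e OR c))
≡ (NOT c OR e) AND (NOT e OR c)
≡ (NOT c AND NOT e) OR (NOT c AND c) OR (e AND NOT e) OR (e AND c)
≡ (NOT c AND NOT e) OR (e AND c)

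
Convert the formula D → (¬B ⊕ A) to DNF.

D → (¬B ⊕ A)
⇔ ¬D ∨ (¬B ⊕ A)   [eliminate →]
⇔ ¬D ∨ (¬B ∧ ¬A) ∨ (¬¬B ∧ A)   [expand ⊕]
⇔ ¬D ∨ (¬B ∧ ¬A) ∨ (B ∧ A)   [double negation]

¬D ∨ (¬B ∧ ¬A) ∨ (B ∧ A)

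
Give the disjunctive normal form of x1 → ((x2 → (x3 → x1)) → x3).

x1 → ((x2 → (x3 → x1)) → x3)
⇔ ¬x1 ∨ ((x2 → (x3 → x1)) → x3)   (eliminate →)
⇔ ¬x1 ∨ ¬(x2 → (x3 → x1)) ∨ x3   (eliminate →)
⇔ ¬x1 ∨ ¬(¬x2 ∨ (x3 → x1)) ∨ x3   (eliminate →)
⇔ ¬x1 ∨ ¬(¬x2 ∨ ¬x3 ∨ x1) ∨ x3   (eliminate →)
⇔ ¬x1 ∨ (¬¬x2 ∧ ¬¬x3 ∧ ¬x1) ∨ x3   (De Morgan)
⇔ ¬x1 ∨ (x2 ∧ ¬¬x3 ∧ ¬x1) ∨ x3   (double negation)
⇔ ¬x1 ∨ (x2 ∧ x3 ∧ ¬x1) ∨ x3   (double negation)
⇔ ¬x1 ∨ x3   (simplify)

¬x1 ∨ x3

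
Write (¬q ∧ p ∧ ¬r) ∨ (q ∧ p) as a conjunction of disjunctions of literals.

p ∧ (¬r ∨ q)

(¬q ∧ p ∧ ¬r) ∨ (q ∧ p)
⇔ (¬q ∨ q) ∧ (¬q ∨ p) ∧ (p ∨ q) ∧ (p ∨ p) ∧ (¬r ∨ q) ∧ (¬r ∨ p)   — distribute ∨ over ∧
⇔ p ∧ (¬r ∨ q)   — simplify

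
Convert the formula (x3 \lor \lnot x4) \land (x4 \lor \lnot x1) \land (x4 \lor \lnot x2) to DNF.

(x3 \lor \lnot x4) \land (x4 \lor \lnot x1) \land (x4 \lor \lnot x2)
= (x3 \land x4 \land x4) \lor (x3 \land x4 \land \lnot x2) \lor (x3 \land \lnot x1 \land x4) \lor (x3 \land \lnot x1 \land \lnot x2) \lor (\lnot x4 \land x4 \land x4) \lor (\lnot x4 \land x4 \land \lnot x2) \lor (\lnot x4 \land \lnot x1 \land x4) \lor (\lnot x4 \land \lnot x1 \land \lnot x2)   [distribute \land over \lor]
= (x3 \land x4) \lor (x3 \land \lnot x1 \land \lnot x2) \lor (\lnot x4 \land \lnot x1 \land \lnot x2)   [simplify]

(x3 \land x4) \lor (x3 \land \lnot x1 \land \lnot x2) \lor (\lnot x4 \land \lnot x1 \land \lnot x2)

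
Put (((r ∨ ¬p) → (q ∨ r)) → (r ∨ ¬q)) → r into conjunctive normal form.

(((r ∨ ¬p) → (q ∨ r)) → (r ∨ ¬q)) → r
≡ ¬(((r ∨ ¬p) → (q ∨ r)) → (r ∨ ¬q)) ∨ r   [eliminate →]
≡ ¬(¬((r ∨ ¬p) → (q ∨ r)) ∨ r ∨ ¬q) ∨ r   [eliminate →]
≡ ¬(¬(¬(r ∨ ¬p) ∨ q ∨ r) ∨ r ∨ ¬q) ∨ r   [eliminate →]
≡ (¬¬(¬(r ∨ ¬p) ∨ q ∨ r) ∧ ¬r ∧ ¬¬q) ∨ r   [De Morgan]
≡ ((¬(r ∨ ¬p) ∨ q ∨ r) ∧ ¬r ∧ ¬¬q) ∨ r   [double negation]
≡ (((¬r ∧ ¬¬p) ∨ q ∨ r) ∧ ¬r ∧ ¬¬q) ∨ r   [De Morgan]
≡ (((¬r ∧ p) ∨ q ∨ r) ∧ ¬r ∧ ¬¬q) ∨ r   [double negation]
≡ (((¬r ∧ p) ∨ q ∨ r) ∧ ¬r ∧ q) ∨ r   [double negation]
≡ (¬r ∨ q ∨ r ∨ r) ∧ (p ∨ q ∨ r ∨ r) ∧ (¬r ∨ r) ∧ (q ∨ r)   [distribute ∨ over ∧]
≡ q ∨ r   [simplify]

q ∨ r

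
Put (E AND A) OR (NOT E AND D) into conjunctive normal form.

(E AND A) OR (NOT E AND D)
≡ (E OR NOT E) AND (E OR D) AND (A OR NOT E) AND (A OR D)
≡ (E OR D) AND (A OR NOT E) AND (A OR D)

(E OR D) AND (A OR NOT E) AND (A OR D)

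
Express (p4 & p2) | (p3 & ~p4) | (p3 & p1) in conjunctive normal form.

(p4 & p2) | (p3 & ~p4) | (p3 & p1)
≡ (p4 | p3 | p3) & (p4 | p3 | p1) & (p4 | ~p4 | p3) & (p4 | ~p4 | p1) & (p2 | p3 | p3) & (p2 | p3 | p1) & (p2 | ~p4 | p3) & (p2 | ~p4 | p1)   [distribute | over &]
≡ (p4 | p3) & (p2 | p3) & (p2 | ~p4 | p1)   [simplify]

(p4 | p3) & (p2 | p3) & (p2 | ~p4 | p1)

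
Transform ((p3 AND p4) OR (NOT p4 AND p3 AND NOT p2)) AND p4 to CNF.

p3 AND p4

((p3 AND p4) OR (NOT p4 AND p3 AND NOT p2)) AND p4
= (p3 OR NOT p4) AND (p3 OR p3) AND (p3 OR NOT p2) AND (p4 OR NOT p4) AND (p4 OR p3) AND (p4 OR NOT p2) AND p4   (distribute OR over AND)
= p3 AND p4   (simplify)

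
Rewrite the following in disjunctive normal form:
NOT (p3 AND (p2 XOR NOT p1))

NOT p3 OR (NOT p2 AND p1) OR (NOT p1 AND p2)

NOT (p3 AND (p2 XOR NOT p1))
= NOT (p3 AND ((p2 AND NOT NOT p1) OR (NOT p2 AND NOT p1)))
= NOT p3 OR NOT ((p2 AND NOT NOT p1) OR (NOT p2 AND NOT p1))
= NOT p3 OR (NOT (p2 AND NOT NOT p1) AND NOT (NOT p2 AND NOT p1))
= NOT p3 OR ((NOT p2 OR NOT NOT NOT p1) AND NOT (NOT p2 AND NOT p1))
= NOT p3 OR ((NOT p2 OR NOT p1) AND NOT (NOT p2 AND NOT p1))
= NOT p3 OR ((NOT p2 OR NOT p1) AND (NOT NOT p2 OR NOT NOT p1))
= NOT p3 OR ((NOT p2 OR NOT p1) AND (p2 OR NOT NOT p1))
= NOT p3 OR ((NOT p2 OR NOT p1) AND (p2 OR p1))
= NOT p3 OR (NOT p2 AND p2) OR (NOT p2 AND p1) OR (NOT p1 AND p2) OR (NOT p1 AND p1)
= NOT p3 OR (NOT p2 AND p1) OR (NOT p1 AND p2)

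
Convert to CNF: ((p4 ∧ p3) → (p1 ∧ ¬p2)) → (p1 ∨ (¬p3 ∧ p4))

p4 ∨ p1

((p4 ∧ p3) → (p1 ∧ ¬p2)) → (p1 ∨ (¬p3 ∧ p4))
≡ ¬((p4 ∧ p3) → (p1 ∧ ¬p2)) ∨ p1 ∨ (¬p3 ∧ p4)
≡ ¬(¬(p4 ∧ p3) ∨ (p1 ∧ ¬p2)) ∨ p1 ∨ (¬p3 ∧ p4)
≡ (¬¬(p4 ∧ p3) ∧ ¬(p1 ∧ ¬p2)) ∨ p1 ∨ (¬p3 ∧ p4)
≡ (p4 ∧ p3 ∧ ¬(p1 ∧ ¬p2)) ∨ p1 ∨ (¬p3 ∧ p4)
≡ (p4 ∧ p3 ∧ (¬p1 ∨ ¬¬p2)) ∨ p1 ∨ (¬p3 ∧ p4)
≡ (p4 ∧ p3 ∧ (¬p1 ∨ p2)) ∨ p1 ∨ (¬p3 ∧ p4)
≡ (p4 ∨ p1 ∨ ¬p3) ∧ (p4 ∨ p1 ∨ p4) ∧ (p3 ∨ p1 ∨ ¬p3) ∧ (p3 ∨ p1 ∨ p4) ∧ (¬p1 ∨ p2 ∨ p1 ∨ ¬p3) ∧ (¬p1 ∨ p2 ∨ p1 ∨ p4)
≡ p4 ∨ p1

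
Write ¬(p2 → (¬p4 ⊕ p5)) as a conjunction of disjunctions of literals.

p2 ∧ (p4 ∨ p5) ∧ (¬p5 ∨ ¬p4)

¬(p2 → (¬p4 ⊕ p5))
⇔ ¬(¬p2 ∨ (¬p4 ⊕ p5))   [eliminate →]
⇔ ¬(¬p2 ∨ ((¬p4 ∨ p5) ∧ ¬(¬p4 ∧ p5)))   [expand ⊕]
⇔ ¬¬p2 ∧ ¬((¬p4 ∨ p5) ∧ ¬(¬p4 ∧ p5))   [De Morgan]
⇔ p2 ∧ ¬((¬p4 ∨ p5) ∧ ¬(¬p4 ∧ p5))   [double negation]
⇔ p2 ∧ (¬(¬p4 ∨ p5) ∨ ¬¬(¬p4 ∧ p5))   [De Morgan]
⇔ p2 ∧ ((¬¬p4 ∧ ¬p5) ∨ ¬¬(¬p4 ∧ p5))   [De Morgan]
⇔ p2 ∧ ((p4 ∧ ¬p5) ∨ ¬¬(¬p4 ∧ p5))   [double negation]
⇔ p2 ∧ ((p4 ∧ ¬p5) ∨ (¬p4 ∧ p5))   [double negation]
⇔ p2 ∧ (p4 ∨ ¬p4) ∧ (p4 ∨ p5) ∧ (¬p5 ∨ ¬p4) ∧ (¬p5 ∨ p5)   [distribute ∨ over ∧]
⇔ p2 ∧ (p4 ∨ p5) ∧ (¬p5 ∨ ¬p4)   [simplify]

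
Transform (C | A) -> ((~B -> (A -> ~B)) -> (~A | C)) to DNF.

~A | C

(C | A) -> ((~B -> (A -> ~B)) -> (~A | C))
≡ ~(C | A) | ((~B -> (A -> ~B)) -> (~A | C))   [eliminate ->]
≡ ~(C | A) | ~(~B -> (A -> ~B)) | ~A | C   [eliminate ->]
≡ ~(C | A) | ~(~~B | (A -> ~B)) | ~A | C   [eliminate ->]
≡ ~(C | A) | ~(~~B | ~A | ~B) | ~A | C   [eliminate ->]
≡ (~C & ~A) | ~(~~B | ~A | ~B) | ~A | C   [De Morgan]
≡ (~C & ~A) | (~~~B & ~~A & ~~B) | ~A | C   [De Morgan]
≡ (~C & ~A) | (~B & ~~A & ~~B) | ~A | C   [double negation]
≡ (~C & ~A) | (~B & A & ~~B) | ~A | C   [double negation]
≡ (~C & ~A) | (~B & A & B) | ~A | C   [double negation]
≡ ~A | C   [simplify]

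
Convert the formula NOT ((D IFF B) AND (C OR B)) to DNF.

(D AND NOT B) OR (B AND NOT D) OR (NOT C AND NOT B)

NOT ((D IFF B) AND (C OR B))
⇔ NOT ((D IMPLIES B) AND (B IMPLIES D) AND (C OR B))   — eliminate IFF
⇔ NOT ((NOT D OR B) AND (B IMPLIES D) AND (C OR B))   — eliminate IMPLIES
⇔ NOT ((NOT D OR B) AND (NOT B OR D) AND (C OR B))   — eliminate IMPLIES
⇔ NOT (NOT D OR B) OR NOT (NOT B OR D) OR NOT (C OR B)   — De Morgan
⇔ (NOT NOT D AND NOT B) OR NOT (NOT B OR D) OR NOT (C OR B)   — De Morgan
⇔ (D AND NOT B) OR NOT (NOT B OR D) OR NOT (C OR B)   — double negation
⇔ (D AND NOT B) OR (NOT NOT B AND NOT D) OR NOT (C OR B)   — De Morgan
⇔ (D AND NOT B) OR (B AND NOT D) OR NOT (C OR B)   — double negation
⇔ (D AND NOT B) OR (B AND NOT D) OR (NOT C AND NOT B)   — De Morgan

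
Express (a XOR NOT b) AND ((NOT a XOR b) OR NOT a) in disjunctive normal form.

(a XOR NOT b) AND ((NOT a XOR b) OR NOT a)
= ((a AND NOT NOT b) OR (NOT a AND NOT b)) AND ((NOT a XOR b) OR NOT a)
= ((a AND NOT NOT b) OR (NOT a AND NOT b)) AND ((NOT a AND NOT b) OR (NOT NOT a AND b) OR NOT a)
= ((a AND b) OR (NOT a AND NOT b)) AND ((NOT a AND NOT b) OR (NOT NOT a AND b) OR NOT a)
= ((a AND b) OR (NOT a AND NOT b)) AND ((NOT a AND NOT b) OR (a AND b) OR NOT a)
= (a AND b AND NOT a AND NOT b) OR (a AND b AND a AND b) OR (a AND b AND NOT a) OR (NOT a AND NOT b AND NOT a AND NOT b) OR (NOT a AND NOT b AND a AND b) OR (NOT a AND NOT b AND NOT a)
= (a AND b) OR (NOT a AND NOT b)

(a AND b) OR (NOT a AND NOT b)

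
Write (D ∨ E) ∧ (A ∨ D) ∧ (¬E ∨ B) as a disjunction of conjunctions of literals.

(D ∨ E) ∧ (A ∨ D) ∧ (¬E ∨ B)
≡ (D ∧ A ∧ ¬E) ∨ (D ∧ A ∧ B) ∨ (D ∧ D ∧ ¬E) ∨ (D ∧ D ∧ B) ∨ (E ∧ A ∧ ¬E) ∨ (E ∧ A ∧ B) ∨ (E ∧ D ∧ ¬E) ∨ (E ∧ D ∧ B)   [distribute ∧ over ∨]
≡ (D ∧ ¬E) ∨ (D ∧ B) ∨ (E ∧ A ∧ B)   [simplify]

(D ∧ ¬E) ∨ (D ∧ B) ∨ (E ∧ A ∧ B)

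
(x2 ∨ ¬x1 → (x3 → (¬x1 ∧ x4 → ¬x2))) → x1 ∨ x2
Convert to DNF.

x1 ∨ x2

(x2 ∨ ¬x1 → (x3 → (¬x1 ∧ x4 → ¬x2))) → x1 ∨ x2
≡ ¬(x2 ∨ ¬x1 → (x3 → (¬x1 ∧ x4 → ¬x2))) ∨ x1 ∨ x2   [eliminate →]
≡ ¬(¬(x2 ∨ ¬x1) ∨ (x3 → (¬x1 ∧ x4 → ¬x2))) ∨ x1 ∨ x2   [eliminate →]
≡ ¬(¬(x2 ∨ ¬x1) ∨ ¬x3 ∨ (¬x1 ∧ x4 → ¬x2)) ∨ x1 ∨ x2   [eliminate →]
≡ ¬(¬(x2 ∨ ¬x1) ∨ ¬x3 ∨ ¬(¬x1 ∧ x4) ∨ ¬x2) ∨ x1 ∨ x2   [eliminate →]
≡ ¬¬(x2 ∨ ¬x1) ∧ ¬¬x3 ∧ ¬¬(¬x1 ∧ x4) ∧ ¬¬x2 ∨ x1 ∨ x2   [De Morgan]
≡ (x2 ∨ ¬x1) ∧ ¬¬x3 ∧ ¬¬(¬x1 ∧ x4) ∧ ¬¬x2 ∨ x1 ∨ x2   [double negation]
≡ (x2 ∨ ¬x1) ∧ x3 ∧ ¬¬(¬x1 ∧ x4) ∧ ¬¬x2 ∨ x1 ∨ x2   [double negation]
≡ (x2 ∨ ¬x1) ∧ x3 ∧ ¬x1 ∧ x4 ∧ ¬¬x2 ∨ x1 ∨ x2   [double negation]
≡ (x2 ∨ ¬x1) ∧ x3 ∧ ¬x1 ∧ x4 ∧ x2 ∨ x1 ∨ x2   [double negation]
≡ x2 ∧ x3 ∧ ¬x1 ∧ x4 ∧ x2 ∨ ¬x1 ∧ x3 ∧ ¬x1 ∧ x4 ∧ x2 ∨ x1 ∨ x2   [distribute ∧ over ∨]
≡ x1 ∨ x2   [simplify]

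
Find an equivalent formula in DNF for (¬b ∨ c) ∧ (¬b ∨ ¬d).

(¬b ∨ c) ∧ (¬b ∨ ¬d)
≡ ¬b ∧ ¬b ∨ ¬b ∧ ¬d ∨ c ∧ ¬b ∨ c ∧ ¬d
≡ ¬b ∨ c ∧ ¬d

¬b ∨ c ∧ ¬d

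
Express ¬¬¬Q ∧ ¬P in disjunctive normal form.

¬¬¬Q ∧ ¬P
≡ ¬Q ∧ ¬P   (double negation)

¬Q ∧ ¬P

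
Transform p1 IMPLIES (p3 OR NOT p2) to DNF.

p1 IMPLIES (p3 OR NOT p2)
≡ NOT p1 OR p3 OR NOT p2

NOT p1 OR p3 OR NOT p2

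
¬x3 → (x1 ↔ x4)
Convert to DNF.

¬x3 → (x1 ↔ x4)
≡ ¬¬x3 ∨ (x1 ↔ x4)
≡ ¬¬x3 ∨ ((x1 → x4) ∧ (x4 → x1))
≡ ¬¬x3 ∨ ((¬x1 ∨ x4) ∧ (x4 → x1))
≡ ¬¬x3 ∨ ((¬x1 ∨ x4) ∧ (¬x4 ∨ x1))
≡ x3 ∨ ((¬x1 ∨ x4) ∧ (¬x4 ∨ x1))
≡ x3 ∨ (¬x1 ∧ ¬x4) ∨ (¬x1 ∧ x1) ∨ (x4 ∧ ¬x4) ∨ (x4 ∧ x1)
≡ x3 ∨ (¬x1 ∧ ¬x4) ∨ (x4 ∧ x1)

x3 ∨ (¬x1 ∧ ¬x4) ∨ (x4 ∧ x1)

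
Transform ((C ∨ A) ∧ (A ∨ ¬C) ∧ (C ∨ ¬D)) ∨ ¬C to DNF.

(C ∧ A) ∨ (A ∧ ¬D) ∨ ¬C

((C ∨ A) ∧ (A ∨ ¬C) ∧ (C ∨ ¬D)) ∨ ¬C
= (C ∧ A ∧ C) ∨ (C ∧ A ∧ ¬D) ∨ (C ∧ ¬C ∧ C) ∨ (C ∧ ¬C ∧ ¬D) ∨ (A ∧ A ∧ C) ∨ (A ∧ A ∧ ¬D) ∨ (A ∧ ¬C ∧ C) ∨ (A ∧ ¬C ∧ ¬D) ∨ ¬C   [distribute ∧ over ∨]
= (C ∧ A) ∨ (A ∧ ¬D) ∨ ¬C   [simplify]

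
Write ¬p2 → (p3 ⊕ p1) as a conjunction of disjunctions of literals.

¬p2 → (p3 ⊕ p1)
= ¬¬p2 ∨ (p3 ⊕ p1)   [eliminate →]
= ¬¬p2 ∨ ((p3 ∨ p1) ∧ ¬(p3 ∧ p1))   [expand ⊕]
= p2 ∨ ((p3 ∨ p1) ∧ ¬(p3 ∧ p1))   [double negation]
= p2 ∨ ((p3 ∨ p1) ∧ (¬p3 ∨ ¬p1))   [De Morgan]
= (p2 ∨ p3 ∨ p1) ∧ (p2 ∨ ¬p3 ∨ ¬p1)   [distribute ∨ over ∧]

(p2 ∨ p3 ∨ p1) ∧ (p2 ∨ ¬p3 ∨ ¬p1)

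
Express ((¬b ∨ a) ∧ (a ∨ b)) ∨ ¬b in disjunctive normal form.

a ∨ ¬b

((¬b ∨ a) ∧ (a ∨ b)) ∨ ¬b
= (¬b ∧ a) ∨ (¬b ∧ b) ∨ (a ∧ a) ∨ (a ∧ b) ∨ ¬b   (distribute ∧ over ∨)
= a ∨ ¬b   (simplify)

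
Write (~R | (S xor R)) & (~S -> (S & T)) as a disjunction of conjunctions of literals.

~R & S

(~R | (S xor R)) & (~S -> (S & T))
= (~R | (S & ~R) | (~S & R)) & (~S -> (S & T))
= (~R | (S & ~R) | (~S & R)) & (~~S | (S & T))
= (~R | (S & ~R) | (~S & R)) & (S | (S & T))
= (~R & S) | (~R & S & T) | (S & ~R & S) | (S & ~R & S & T) | (~S & R & S) | (~S & R & S & T)
= ~R & S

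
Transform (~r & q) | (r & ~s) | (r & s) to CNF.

q | r

(~r & q) | (r & ~s) | (r & s)
≡ (~r | r | r) & (~r | r | s) & (~r | ~s | r) & (~r | ~s | s) & (q | r | r) & (q | r | s) & (q | ~s | r) & (q | ~s | s)   [distribute | over &]
≡ q | r   [simplify]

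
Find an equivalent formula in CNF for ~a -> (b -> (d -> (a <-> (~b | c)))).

a | ~b | ~d | ~c

~a -> (b -> (d -> (a <-> (~b | c))))
⇔ ~~a | (b -> (d -> (a <-> (~b | c))))
⇔ ~~a | ~b | (d -> (a <-> (~b | c)))
⇔ ~~a | ~b | ~d | (a <-> (~b | c))
⇔ ~~a | ~b | ~d | ((a -> (~b | c)) & ((~b | c) -> a))
⇔ ~~a | ~b | ~d | ((~a | ~b | c) & ((~b | c) -> a))
⇔ ~~a | ~b | ~d | ((~a | ~b | c) & (~(~b | c) | a))
⇔ a | ~b | ~d | ((~a | ~b | c) & (~(~b | c) | a))
⇔ a | ~b | ~d | ((~a | ~b | c) & ((~~b & ~c) | a))
⇔ a | ~b | ~d | ((~a | ~b | c) & ((b & ~c) | a))
⇔ (a | ~b | ~d | ~a | ~b | c) & (a | ~b | ~d | b | a) & (a | ~b | ~d | ~c | a)
⇔ a | ~b | ~d | ~c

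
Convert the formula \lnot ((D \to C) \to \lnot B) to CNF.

(\lnot D \lor C) \land B

\lnot ((D \to C) \to \lnot B)
≡ \lnot (\lnot (D \to C) \lor \lnot B)   — eliminate \to
≡ \lnot (\lnot (\lnot D \lor C) \lor \lnot B)   — eliminate \to
≡ \lnot \lnot (\lnot D \lor C) \land \lnot \lnot B   — De Morgan
≡ (\lnot D \lor C) \land \lnot \lnot B   — double negation
≡ (\lnot D \lor C) \land B   — double negation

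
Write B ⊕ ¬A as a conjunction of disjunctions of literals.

(B ∨ ¬A) ∧ (¬B ∨ A)

B ⊕ ¬A
⇔ (B ∨ ¬A) ∧ ¬(B ∧ ¬A)   [expand ⊕]
⇔ (B ∨ ¬A) ∧ (¬B ∨ ¬¬A)   [De Morgan]
⇔ (B ∨ ¬A) ∧ (¬B ∨ A)   [double negation]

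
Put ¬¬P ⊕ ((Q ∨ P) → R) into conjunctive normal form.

(P ∨ ¬Q ∨ R) ∧ (¬P ∨ ¬R)

¬¬P ⊕ ((Q ∨ P) → R)
= (¬¬P ∨ ((Q ∨ P) → R)) ∧ ¬(¬¬P ∧ ((Q ∨ P) → R))   [expand ⊕]
= (¬¬P ∨ ¬(Q ∨ P) ∨ R) ∧ ¬(¬¬P ∧ ((Q ∨ P) → R))   [eliminate →]
= (¬¬P ∨ ¬(Q ∨ P) ∨ R) ∧ ¬(¬¬P ∧ (¬(Q ∨ P) ∨ R))   [eliminate →]
= (P ∨ ¬(Q ∨ P) ∨ R) ∧ ¬(¬¬P ∧ (¬(Q ∨ P) ∨ R))   [double negation]
= (P ∨ (¬Q ∧ ¬P) ∨ R) ∧ ¬(¬¬P ∧ (¬(Q ∨ P) ∨ R))   [De Morgan]
= (P ∨ (¬Q ∧ ¬P) ∨ R) ∧ (¬¬¬P ∨ ¬(¬(Q ∨ P) ∨ R))   [De Morgan]
= (P ∨ (¬Q ∧ ¬P) ∨ R) ∧ (¬P ∨ ¬(¬(Q ∨ P) ∨ R))   [double negation]
= (P ∨ (¬Q ∧ ¬P) ∨ R) ∧ (¬P ∨ (¬¬(Q ∨ P) ∧ ¬R))   [De Morgan]
= (P ∨ (¬Q ∧ ¬P) ∨ R) ∧ (¬P ∨ ((Q ∨ P) ∧ ¬R))   [double negation]
= (P ∨ ¬Q ∨ R) ∧ (P ∨ ¬P ∨ R) ∧ (¬P ∨ Q ∨ P) ∧ (¬P ∨ ¬R)   [distribute ∨ over ∧]
= (P ∨ ¬Q ∨ R) ∧ (¬P ∨ ¬R)   [simplify]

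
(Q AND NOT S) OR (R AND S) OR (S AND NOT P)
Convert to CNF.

(Q OR R OR NOT P) AND (Q OR S) AND (NOT S OR R OR NOT P)

(Q AND NOT S) OR (R AND S) OR (S AND NOT P)
⇔ (Q OR R OR S) AND (Q OR R OR NOT P) AND (Q OR S OR S) AND (Q OR S OR NOT P) AND (NOT S OR R OR S) AND (NOT S OR R OR NOT P) AND (NOT S OR S OR S) AND (NOT S OR S OR NOT P)
⇔ (Q OR R OR NOT P) AND (Q OR S) AND (NOT S OR R OR NOT P)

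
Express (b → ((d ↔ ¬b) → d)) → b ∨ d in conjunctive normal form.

(b → ((d ↔ ¬b) → d)) → b ∨ d
⇔ ¬(b → ((d ↔ ¬b) → d)) ∨ b ∨ d   [eliminate →]
⇔ ¬(¬b ∨ ((d ↔ ¬b) → d)) ∨ b ∨ d   [eliminate →]
⇔ ¬(¬b ∨ ¬(d ↔ ¬b) ∨ d) ∨ b ∨ d   [eliminate →]
⇔ ¬(¬b ∨ ¬((d → ¬b) ∧ (¬b → d)) ∨ d) ∨ b ∨ d   [eliminate ↔]
⇔ ¬(¬b ∨ ¬((¬d ∨ ¬b) ∧ (¬b → d)) ∨ d) ∨ b ∨ d   [eliminate →]
⇔ ¬(¬b ∨ ¬((¬d ∨ ¬b) ∧ (¬¬b ∨ d)) ∨ d) ∨ b ∨ d   [eliminate →]
⇔ ¬¬b ∧ ¬¬((¬d ∨ ¬b) ∧ (¬¬b ∨ d)) ∧ ¬d ∨ b ∨ d   [De Morgan]
⇔ b ∧ ¬¬((¬d ∨ ¬b) ∧ (¬¬b ∨ d)) ∧ ¬d ∨ b ∨ d   [double negation]
⇔ b ∧ (¬d ∨ ¬b) ∧ (¬¬b ∨ d) ∧ ¬d ∨ b ∨ d   [double negation]
⇔ b ∧ (¬d ∨ ¬b) ∧ (b ∨ d) ∧ ¬d ∨ b ∨ d   [double negation]
⇔ (b ∨ b ∨ d) ∧ (¬d ∨ ¬b ∨ b ∨ d) ∧ (b ∨ d ∨ b ∨ d) ∧ (¬d ∨ b ∨ d)   [distribute ∨ over ∧]
⇔ b ∨ d   [simplify]

b ∨ d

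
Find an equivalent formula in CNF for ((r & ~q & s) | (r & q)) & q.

((r & ~q & s) | (r & q)) & q
⇔ (r | r) & (r | q) & (~q | r) & (~q | q) & (s | r) & (s | q) & q   (distribute | over &)
⇔ r & q   (simplify)

r & q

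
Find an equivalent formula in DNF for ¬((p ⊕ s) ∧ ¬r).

(¬p ∧ ¬s) ∨ (s ∧ p) ∨ r

¬((p ⊕ s) ∧ ¬r)
≡ ¬(((p ∧ ¬s) ∨ (¬p ∧ s)) ∧ ¬r)   [expand ⊕]
≡ ¬((p ∧ ¬s) ∨ (¬p ∧ s)) ∨ ¬¬r   [De Morgan]
≡ (¬(p ∧ ¬s) ∧ ¬(¬p ∧ s)) ∨ ¬¬r   [De Morgan]
≡ ((¬p ∨ ¬¬s) ∧ ¬(¬p ∧ s)) ∨ ¬¬r   [De Morgan]
≡ ((¬p ∨ s) ∧ ¬(¬p ∧ s)) ∨ ¬¬r   [double negation]
≡ ((¬p ∨ s) ∧ (¬¬p ∨ ¬s)) ∨ ¬¬r   [De Morgan]
≡ ((¬p ∨ s) ∧ (p ∨ ¬s)) ∨ ¬¬r   [double negation]
≡ ((¬p ∨ s) ∧ (p ∨ ¬s)) ∨ r   [double negation]
≡ (¬p ∧ p) ∨ (¬p ∧ ¬s) ∨ (s ∧ p) ∨ (s ∧ ¬s) ∨ r   [distribute ∧ over ∨]
≡ (¬p ∧ ¬s) ∨ (s ∧ p) ∨ r   [simplify]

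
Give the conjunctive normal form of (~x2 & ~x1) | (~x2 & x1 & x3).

(~x2 & ~x1) | (~x2 & x1 & x3)
≡ (~x2 | ~x2) & (~x2 | x1) & (~x2 | x3) & (~x1 | ~x2) & (~x1 | x1) & (~x1 | x3)   (distribute | over &)
≡ ~x2 & (~x1 | x3)   (simplify)

~x2 & (~x1 | x3)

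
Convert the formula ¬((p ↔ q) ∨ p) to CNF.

(p ∨ q) ∧ ¬p

¬((p ↔ q) ∨ p)
≡ ¬(((p → q) ∧ (q → p)) ∨ p)
≡ ¬(((¬p ∨ q) ∧ (q → p)) ∨ p)
≡ ¬(((¬p ∨ q) ∧ (¬q ∨ p)) ∨ p)
≡ ¬((¬p ∨ q) ∧ (¬q ∨ p)) ∧ ¬p
≡ (¬(¬p ∨ q) ∨ ¬(¬q ∨ p)) ∧ ¬p
≡ ((¬¬p ∧ ¬q) ∨ ¬(¬q ∨ p)) ∧ ¬p
≡ ((p ∧ ¬q) ∨ ¬(¬q ∨ p)) ∧ ¬p
≡ ((p ∧ ¬q) ∨ (¬¬q ∧ ¬p)) ∧ ¬p
≡ ((p ∧ ¬q) ∨ (q ∧ ¬p)) ∧ ¬p
≡ (p ∨ q) ∧ (p ∨ ¬p) ∧ (¬q ∨ q) ∧ (¬q ∨ ¬p) ∧ ¬p
≡ (p ∨ q) ∧ ¬p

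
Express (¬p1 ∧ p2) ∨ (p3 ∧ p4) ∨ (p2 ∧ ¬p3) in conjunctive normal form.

(¬p1 ∨ p4 ∨ ¬p3) ∧ (p2 ∨ p3) ∧ (p2 ∨ p4)

(¬p1 ∧ p2) ∨ (p3 ∧ p4) ∨ (p2 ∧ ¬p3)
≡ (¬p1 ∨ p3 ∨ p2) ∧ (¬p1 ∨ p3 ∨ ¬p3) ∧ (¬p1 ∨ p4 ∨ p2) ∧ (¬p1 ∨ p4 ∨ ¬p3) ∧ (p2 ∨ p3 ∨ p2) ∧ (p2 ∨ p3 ∨ ¬p3) ∧ (p2 ∨ p4 ∨ p2) ∧ (p2 ∨ p4 ∨ ¬p3)   [distribute ∨ over ∧]
≡ (¬p1 ∨ p4 ∨ ¬p3) ∧ (p2 ∨ p3) ∧ (p2 ∨ p4)   [simplify]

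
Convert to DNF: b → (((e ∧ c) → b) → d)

b → (((e ∧ c) → b) → d)
= ¬b ∨ (((e ∧ c) → b) → d)
= ¬b ∨ ¬((e ∧ c) → b) ∨ d
= ¬b ∨ ¬(¬(e ∧ c) ∨ b) ∨ d
= ¬b ∨ (¬¬(e ∧ c) ∧ ¬b) ∨ d
= ¬b ∨ (e ∧ c ∧ ¬b) ∨ d
= ¬b ∨ d

¬b ∨ d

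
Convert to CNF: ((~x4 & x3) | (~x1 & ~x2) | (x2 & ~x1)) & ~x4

((~x4 & x3) | (~x1 & ~x2) | (x2 & ~x1)) & ~x4
≡ (~x4 | ~x1 | x2) & (~x4 | ~x1 | ~x1) & (~x4 | ~x2 | x2) & (~x4 | ~x2 | ~x1) & (x3 | ~x1 | x2) & (x3 | ~x1 | ~x1) & (x3 | ~x2 | x2) & (x3 | ~x2 | ~x1) & ~x4   [distribute | over &]
≡ (x3 | ~x1) & ~x4   [simplify]

(x3 | ~x1) & ~x4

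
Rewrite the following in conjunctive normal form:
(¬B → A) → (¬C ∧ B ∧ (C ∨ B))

(¬B ∨ ¬C) ∧ (¬A ∨ ¬C) ∧ (¬A ∨ B)

(¬B → A) → (¬C ∧ B ∧ (C ∨ B))
= ¬(¬B → A) ∨ (¬C ∧ B ∧ (C ∨ B))   (eliminate →)
= ¬(¬¬B ∨ A) ∨ (¬C ∧ B ∧ (C ∨ B))   (eliminate →)
= (¬¬¬B ∧ ¬A) ∨ (¬C ∧ B ∧ (C ∨ B))   (De Morgan)
= (¬B ∧ ¬A) ∨ (¬C ∧ B ∧ (C ∨ B))   (double negation)
= (¬B ∨ ¬C) ∧ (¬B ∨ B) ∧ (¬B ∨ C ∨ B) ∧ (¬A ∨ ¬C) ∧ (¬A ∨ B) ∧ (¬A ∨ C ∨ B)   (distribute ∨ over ∧)
= (¬B ∨ ¬C) ∧ (¬A ∨ ¬C) ∧ (¬A ∨ B)   (simplify)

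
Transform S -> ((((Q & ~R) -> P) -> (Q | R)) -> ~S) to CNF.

S -> ((((Q & ~R) -> P) -> (Q | R)) -> ~S)
⇔ ~S | ((((Q & ~R) -> P) -> (Q | R)) -> ~S)   — eliminate ->
⇔ ~S | ~(((Q & ~R) -> P) -> (Q | R)) | ~S   — eliminate ->
⇔ ~S | ~(~((Q & ~R) -> P) | Q | R) | ~S   — eliminate ->
⇔ ~S | ~(~(~(Q & ~R) | P) | Q | R) | ~S   — eliminate ->
⇔ ~S | (~~(~(Q & ~R) | P) & ~Q & ~R) | ~S   — De Morgan
⇔ ~S | ((~(Q & ~R) | P) & ~Q & ~R) | ~S   — double negation
⇔ ~S | ((~Q | ~~R | P) & ~Q & ~R) | ~S   — De Morgan
⇔ ~S | ((~Q | R | P) & ~Q & ~R) | ~S   — double negation
⇔ (~S | ~Q | R | P | ~S) & (~S | ~Q | ~S) & (~S | ~R | ~S)   — distribute | over &
⇔ (~S | ~Q) & (~S | ~R)   — simplify

(~S | ~Q) & (~S | ~R)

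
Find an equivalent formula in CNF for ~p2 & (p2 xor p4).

~p2 & (p2 xor p4)
⇔ ~p2 & (p2 | p4) & ~(p2 & p4)   [expand xor]
⇔ ~p2 & (p2 | p4) & (~p2 | ~p4)   [De Morgan]
⇔ ~p2 & (p2 | p4)   [simplify]

~p2 & (p2 | p4)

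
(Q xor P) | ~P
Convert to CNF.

(Q xor P) | ~P
≡ ((Q | P) & ~(Q & P)) | ~P   [expand xor]
≡ ((Q | P) & (~Q | ~P)) | ~P   [De Morgan]
≡ (Q | P | ~P) & (~Q | ~P | ~P)   [distribute | over &]
≡ ~Q | ~P   [simplify]

~Q | ~P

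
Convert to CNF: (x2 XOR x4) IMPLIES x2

(x2 XOR x4) IMPLIES x2
= NOT (x2 XOR x4) OR x2
= NOT ((x2 OR x4) AND NOT (x2 AND x4)) OR x2
= NOT (x2 OR x4) OR NOT NOT (x2 AND x4) OR x2
= (NOT x2 AND NOT x4) OR NOT NOT (x2 AND x4) OR x2
= (NOT x2 AND NOT x4) OR (x2 AND x4) OR x2
= (NOT x2 OR x2 OR x2) AND (NOT x2 OR x4 OR x2) AND (NOT x4 OR x2 OR x2) AND (NOT x4 OR x4 OR x2)
= NOT x4 OR x2

NOT x4 OR x2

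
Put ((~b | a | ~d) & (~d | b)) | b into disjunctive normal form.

~d | b

((~b | a | ~d) & (~d | b)) | b
≡ (~b & ~d) | (~b & b) | (a & ~d) | (a & b) | (~d & ~d) | (~d & b) | b   — distribute & over |
≡ ~d | b   — simplify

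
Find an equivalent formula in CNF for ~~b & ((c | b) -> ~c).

b & ~c

~~b & ((c | b) -> ~c)
= ~~b & (~(c | b) | ~c)   [eliminate ->]
= b & (~(c | b) | ~c)   [double negation]
= b & ((~c & ~b) | ~c)   [De Morgan]
= b & (~c | ~c) & (~b | ~c)   [distribute | over &]
= b & ~c   [simplify]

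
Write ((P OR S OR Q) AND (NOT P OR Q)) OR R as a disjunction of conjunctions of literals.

(S AND NOT P) OR Q OR R

((P OR S OR Q) AND (NOT P OR Q)) OR R
= (P AND NOT P) OR (P AND Q) OR (S AND NOT P) OR (S AND Q) OR (Q AND NOT P) OR (Q AND Q) OR R   [distribute AND over OR]
= (S AND NOT P) OR Q OR R   [simplify]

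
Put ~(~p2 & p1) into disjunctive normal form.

~(~p2 & p1)
= ~~p2 | ~p1   [De Morgan]
= p2 | ~p1   [double negation]

p2 | ~p1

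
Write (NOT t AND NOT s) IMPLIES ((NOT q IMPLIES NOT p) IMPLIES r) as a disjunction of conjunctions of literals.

t OR s OR (NOT q AND p) OR r

(NOT t AND NOT s) IMPLIES ((NOT q IMPLIES NOT p) IMPLIES r)
⇔ NOT (NOT t AND NOT s) OR ((NOT q IMPLIES NOT p) IMPLIES r)   (eliminate IMPLIES)
⇔ NOT (NOT t AND NOT s) OR NOT (NOT q IMPLIES NOT p) OR r   (eliminate IMPLIES)
⇔ NOT (NOT t AND NOT s) OR NOT (NOT NOT q OR NOT p) OR r   (eliminate IMPLIES)
⇔ NOT NOT t OR NOT NOT s OR NOT (NOT NOT q OR NOT p) OR r   (De Morgan)
⇔ t OR NOT NOT s OR NOT (NOT NOT q OR NOT p) OR r   (double negation)
⇔ t OR s OR NOT (NOT NOT q OR NOT p) OR r   (double negation)
⇔ t OR s OR (NOT NOT NOT q AND NOT NOT p) OR r   (De Morgan)
⇔ t OR s OR (NOT q AND NOT NOT p) OR r   (double negation)
⇔ t OR s OR (NOT q AND p) OR r   (double negation)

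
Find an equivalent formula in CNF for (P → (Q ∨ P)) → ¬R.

(P ∨ ¬R) ∧ (¬Q ∨ ¬R) ∧ (¬P ∨ ¬R)

(P → (Q ∨ P)) → ¬R
⇔ ¬(P → (Q ∨ P)) ∨ ¬R   — eliminate →
⇔ ¬(¬P ∨ Q ∨ P) ∨ ¬R   — eliminate →
⇔ (¬¬P ∧ ¬Q ∧ ¬P) ∨ ¬R   — De Morgan
⇔ (P ∧ ¬Q ∧ ¬P) ∨ ¬R   — double negation
⇔ (P ∨ ¬R) ∧ (¬Q ∨ ¬R) ∧ (¬P ∨ ¬R)   — distribute ∨ over ∧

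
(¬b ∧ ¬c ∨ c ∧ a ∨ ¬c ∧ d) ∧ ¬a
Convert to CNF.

(¬b ∧ ¬c ∨ c ∧ a ∨ ¬c ∧ d) ∧ ¬a
⇔ (¬b ∨ c ∨ ¬c) ∧ (¬b ∨ c ∨ d) ∧ (¬b ∨ a ∨ ¬c) ∧ (¬b ∨ a ∨ d) ∧ (¬c ∨ c ∨ ¬c) ∧ (¬c ∨ c ∨ d) ∧ (¬c ∨ a ∨ ¬c) ∧ (¬c ∨ a ∨ d) ∧ ¬a
⇔ (¬b ∨ c ∨ d) ∧ (¬b ∨ a ∨ d) ∧ (¬c ∨ a) ∧ ¬a

(¬b ∨ c ∨ d) ∧ (¬b ∨ a ∨ d) ∧ (¬c ∨ a) ∧ ¬a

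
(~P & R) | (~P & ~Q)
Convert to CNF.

~P & (R | ~Q)

(~P & R) | (~P & ~Q)
≡ (~P | ~P) & (~P | ~Q) & (R | ~P) & (R | ~Q)   — distribute | over &
≡ ~P & (R | ~Q)   — simplify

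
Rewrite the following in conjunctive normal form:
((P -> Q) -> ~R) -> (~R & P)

(~P | Q | ~R) & (R | P)

((P -> Q) -> ~R) -> (~R & P)
≡ ~((P -> Q) -> ~R) | (~R & P)
≡ ~(~(P -> Q) | ~R) | (~R & P)
≡ ~(~(~P | Q) | ~R) | (~R & P)
≡ (~~(~P | Q) & ~~R) | (~R & P)
≡ ((~P | Q) & ~~R) | (~R & P)
≡ ((~P | Q) & R) | (~R & P)
≡ (~P | Q | ~R) & (~P | Q | P) & (R | ~R) & (R | P)
≡ (~P | Q | ~R) & (R | P)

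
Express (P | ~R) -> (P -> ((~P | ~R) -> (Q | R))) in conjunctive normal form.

(P | ~R) -> (P -> ((~P | ~R) -> (Q | R)))
≡ ~(P | ~R) | (P -> ((~P | ~R) -> (Q | R)))   — eliminate ->
≡ ~(P | ~R) | ~P | ((~P | ~R) -> (Q | R))   — eliminate ->
≡ ~(P | ~R) | ~P | ~(~P | ~R) | Q | R   — eliminate ->
≡ (~P & ~~R) | ~P | ~(~P | ~R) | Q | R   — De Morgan
≡ (~P & R) | ~P | ~(~P | ~R) | Q | R   — double negation
≡ (~P & R) | ~P | (~~P & ~~R) | Q | R   — De Morgan
≡ (~P & R) | ~P | (P & ~~R) | Q | R   — double negation
≡ (~P & R) | ~P | (P & R) | Q | R   — double negation
≡ (~P | ~P | P | Q | R) & (~P | ~P | R | Q | R) & (R | ~P | P | Q | R) & (R | ~P | R | Q | R)   — distribute | over &
≡ ~P | R | Q   — simplify

~P | R | Q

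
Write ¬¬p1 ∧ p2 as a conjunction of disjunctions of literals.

¬¬p1 ∧ p2
= p1 ∧ p2   [double negation]

p1 ∧ p2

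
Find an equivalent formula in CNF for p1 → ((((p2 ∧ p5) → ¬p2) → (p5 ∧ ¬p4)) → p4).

p1 → ((((p2 ∧ p5) → ¬p2) → (p5 ∧ ¬p4)) → p4)
= ¬p1 ∨ ((((p2 ∧ p5) → ¬p2) → (p5 ∧ ¬p4)) → p4)   [eliminate →]
= ¬p1 ∨ ¬(((p2 ∧ p5) → ¬p2) → (p5 ∧ ¬p4)) ∨ p4   [eliminate →]
= ¬p1 ∨ ¬(¬((p2 ∧ p5) → ¬p2) ∨ (p5 ∧ ¬p4)) ∨ p4   [eliminate →]
= ¬p1 ∨ ¬(¬(¬(p2 ∧ p5) ∨ ¬p2) ∨ (p5 ∧ ¬p4)) ∨ p4   [eliminate →]
= ¬p1 ∨ (¬¬(¬(p2 ∧ p5) ∨ ¬p2) ∧ ¬(p5 ∧ ¬p4)) ∨ p4   [De Morgan]
= ¬p1 ∨ ((¬(p2 ∧ p5) ∨ ¬p2) ∧ ¬(p5 ∧ ¬p4)) ∨ p4   [double negation]
= ¬p1 ∨ ((¬p2 ∨ ¬p5 ∨ ¬p2) ∧ ¬(p5 ∧ ¬p4)) ∨ p4   [De Morgan]
= ¬p1 ∨ ((¬p2 ∨ ¬p5 ∨ ¬p2) ∧ (¬p5 ∨ ¬¬p4)) ∨ p4   [De Morgan]
= ¬p1 ∨ ((¬p2 ∨ ¬p5 ∨ ¬p2) ∧ (¬p5 ∨ p4)) ∨ p4   [double negation]
= (¬p1 ∨ ¬p2 ∨ ¬p5 ∨ ¬p2 ∨ p4) ∧ (¬p1 ∨ ¬p5 ∨ p4 ∨ p4)   [distribute ∨ over ∧]
= ¬p1 ∨ ¬p5 ∨ p4   [simplify]

¬p1 ∨ ¬p5 ∨ p4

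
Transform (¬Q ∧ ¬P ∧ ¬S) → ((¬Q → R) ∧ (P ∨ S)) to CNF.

(¬Q ∧ ¬P ∧ ¬S) → ((¬Q → R) ∧ (P ∨ S))
⇔ ¬(¬Q ∧ ¬P ∧ ¬S) ∨ ((¬Q → R) ∧ (P ∨ S))   [eliminate →]
⇔ ¬(¬Q ∧ ¬P ∧ ¬S) ∨ ((¬¬Q ∨ R) ∧ (P ∨ S))   [eliminate →]
⇔ ¬¬Q ∨ ¬¬P ∨ ¬¬S ∨ ((¬¬Q ∨ R) ∧ (P ∨ S))   [De Morgan]
⇔ Q ∨ ¬¬P ∨ ¬¬S ∨ ((¬¬Q ∨ R) ∧ (P ∨ S))   [double negation]
⇔ Q ∨ P ∨ ¬¬S ∨ ((¬¬Q ∨ R) ∧ (P ∨ S))   [double negation]
⇔ Q ∨ P ∨ S ∨ ((¬¬Q ∨ R) ∧ (P ∨ S))   [double negation]
⇔ Q ∨ P ∨ S ∨ ((Q ∨ R) ∧ (P ∨ S))   [double negation]
⇔ (Q ∨ P ∨ S ∨ Q ∨ R) ∧ (Q ∨ P ∨ S ∨ P ∨ S)   [distribute ∨ over ∧]
⇔ Q ∨ P ∨ S   [simplify]

Q ∨ P ∨ S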